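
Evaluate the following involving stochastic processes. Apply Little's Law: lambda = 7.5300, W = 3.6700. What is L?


Little's Law: L = lambda * W
= 7.5300 * 3.6700
= 27.6351

27.6351


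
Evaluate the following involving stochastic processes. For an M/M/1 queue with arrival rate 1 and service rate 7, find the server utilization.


rho = lambda/mu
= 1/7
= 0.1429

0.1429


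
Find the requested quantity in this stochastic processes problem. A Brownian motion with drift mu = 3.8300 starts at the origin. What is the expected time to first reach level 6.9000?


Expected first passage time = a/mu
= 6.9000/3.8300
= 1.8016

1.8016


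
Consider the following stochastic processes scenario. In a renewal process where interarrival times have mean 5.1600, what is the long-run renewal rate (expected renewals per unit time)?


Long-run renewal rate = 1/E(X)
= 1/5.1600
= 0.1938

0.1938


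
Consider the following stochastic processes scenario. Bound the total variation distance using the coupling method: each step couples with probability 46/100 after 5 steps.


TV distance bound <= (1-delta)^n
= (1 - 0.4600)^5
= 0.5400^5
= 0.0459

0.0459


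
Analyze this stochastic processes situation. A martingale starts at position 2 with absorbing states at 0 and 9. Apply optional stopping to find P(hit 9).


By optional stopping theorem: E(M at tau) = M(0) = 2
P(hit 9)*9 + P(hit 0)*0 = 2
P(hit 9) = (2 - 0)/(9 - 0) = 2/9 = 0.2222

0.2222


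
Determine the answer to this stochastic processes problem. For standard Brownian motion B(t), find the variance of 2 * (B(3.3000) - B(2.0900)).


Var(alpha*(B(t)-B(s))) = alpha^2 * (t-s)
= 2^2 * (3.3000 - 2.0900)
= 4 * 1.2100
= 4.8400

4.8400


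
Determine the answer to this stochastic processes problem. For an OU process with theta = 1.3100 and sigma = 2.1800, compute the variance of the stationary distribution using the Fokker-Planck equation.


Stationary variance = sigma^2 / (2*theta)
= 2.1800^2 / (2*1.3100)
= 4.7524 / 2.6200
= 1.8139

1.8139


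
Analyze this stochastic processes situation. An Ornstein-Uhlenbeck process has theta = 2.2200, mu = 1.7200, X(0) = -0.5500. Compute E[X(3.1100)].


E[X(t)] = mu + (X(0) - mu)*exp(-theta*t)
= 1.7200 + (-0.5500 - 1.7200)*exp(-2.2200*3.1100)
= 1.7200 + -2.2700 * 0.0010
= 1.7177

1.7177


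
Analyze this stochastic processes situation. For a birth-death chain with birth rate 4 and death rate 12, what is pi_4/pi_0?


For birth-death process, pi_n/pi_0 = (lambda/mu)^n
= (4/12)^4
= 0.0123

0.0123


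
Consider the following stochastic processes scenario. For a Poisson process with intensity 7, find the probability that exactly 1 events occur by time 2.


P(N(t)=k) = (lambda*t)^k * exp(-lambda*t) / k!
lambda*t = 14
= 14^1 * exp(-14) / 1!
= 14 * 8.3153e-07 / 1
= 1.1641e-05

1.1641e-05


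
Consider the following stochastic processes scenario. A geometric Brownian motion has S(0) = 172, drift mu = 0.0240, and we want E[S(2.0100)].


E[S(t)] = S(0) * exp(mu * t)
= 172 * exp(0.0240 * 2.0100)
= 172 * 1.0494
= 180.5007

180.5007


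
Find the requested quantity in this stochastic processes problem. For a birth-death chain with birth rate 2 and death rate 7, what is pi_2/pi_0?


For birth-death process, pi_n/pi_0 = (lambda/mu)^n
= (2/7)^2
= 0.0816

0.0816


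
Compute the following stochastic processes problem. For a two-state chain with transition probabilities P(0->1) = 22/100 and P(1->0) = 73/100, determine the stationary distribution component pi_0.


Stationary distribution: pi_0 = p10/(p01+p10), pi_1 = p01/(p01+p10)
p01 = 0.2200, p10 = 0.7300
pi_0 = 0.7684

0.7684


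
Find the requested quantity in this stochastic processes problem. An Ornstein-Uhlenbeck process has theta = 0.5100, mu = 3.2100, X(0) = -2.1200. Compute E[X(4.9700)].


E[X(t)] = mu + (X(0) - mu)*exp(-theta*t)
= 3.2100 + (-2.1200 - 3.2100)*exp(-0.5100*4.9700)
= 3.2100 + -5.3300 * 0.0793
= 2.7874

2.7874


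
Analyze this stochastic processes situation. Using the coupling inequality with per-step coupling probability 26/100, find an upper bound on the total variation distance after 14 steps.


TV distance bound <= (1-delta)^n
= (1 - 0.2600)^14
= 0.7400^14
= 0.0148

0.0148


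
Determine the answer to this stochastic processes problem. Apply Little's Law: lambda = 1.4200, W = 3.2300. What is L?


Little's Law: L = lambda * W
= 1.4200 * 3.2300
= 4.5866

4.5866


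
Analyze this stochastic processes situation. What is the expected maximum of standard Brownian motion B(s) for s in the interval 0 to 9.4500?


E(max B(s)) = sqrt(2t/pi)
= sqrt(2*9.4500/pi)
= sqrt(6.0161)
= 2.4528

2.4528


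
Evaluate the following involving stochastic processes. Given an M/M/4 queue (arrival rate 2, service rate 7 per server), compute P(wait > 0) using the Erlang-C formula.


a = lambda/mu = 0.2857
rho = a/c = 0.0714
Erlang-C formula applied:
C(c,a) = 2.2471e-04

2.2471e-04


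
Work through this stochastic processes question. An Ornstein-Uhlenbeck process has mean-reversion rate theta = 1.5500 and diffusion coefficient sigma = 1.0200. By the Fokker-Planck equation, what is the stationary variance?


Stationary variance = sigma^2 / (2*theta)
= 1.0200^2 / (2*1.5500)
= 1.0404 / 3.1000
= 0.3356

0.3356


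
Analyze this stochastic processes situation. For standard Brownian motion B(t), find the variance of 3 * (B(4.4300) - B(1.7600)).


Var(alpha*(B(t)-B(s))) = alpha^2 * (t-s)
= 3^2 * (4.4300 - 1.7600)
= 9 * 2.6700
= 24.0300

24.0300


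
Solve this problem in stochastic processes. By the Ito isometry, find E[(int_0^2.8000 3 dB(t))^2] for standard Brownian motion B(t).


By Ito isometry: E[(int f dB)^2] = int f^2 dt
= 3^2 * 2.8000
= 9 * 2.8000 = 25.2000

25.2000


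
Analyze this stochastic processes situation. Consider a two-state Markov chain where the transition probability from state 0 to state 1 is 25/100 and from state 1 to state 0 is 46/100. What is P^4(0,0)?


Computing P^4 by matrix multiplication.
P = [[0.7500, 0.2500], [0.4600, 0.5400]]
After raising P to the power 4:
P^4(0,0) = 0.6504

0.6504


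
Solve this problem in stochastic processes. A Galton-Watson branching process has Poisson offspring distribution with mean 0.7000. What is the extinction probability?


Since mu = 0.7000 <= 1, extinction probability = 1.

1.0000


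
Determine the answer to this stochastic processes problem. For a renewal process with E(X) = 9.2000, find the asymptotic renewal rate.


Long-run renewal rate = 1/E(X)
= 1/9.2000
= 0.1087

0.1087


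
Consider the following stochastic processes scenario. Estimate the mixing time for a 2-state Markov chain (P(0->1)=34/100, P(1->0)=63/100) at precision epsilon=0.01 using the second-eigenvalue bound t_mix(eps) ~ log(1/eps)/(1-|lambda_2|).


lambda_2 = |1 - p01 - p10| = |1 - 0.3400 - 0.6300| = 0.0300
t_mix ~ log(1/eps)/(1 - |lambda_2|)
= log(100)/(1 - 0.0300) = 4.6052/0.9700
= 4.7476

4.7476


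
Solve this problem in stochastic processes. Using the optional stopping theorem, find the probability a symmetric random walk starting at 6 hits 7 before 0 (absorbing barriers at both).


By optional stopping theorem: E(M at tau) = M(0) = 6
P(hit 7)*7 + P(hit 0)*0 = 6
P(hit 7) = (6 - 0)/(7 - 0) = 6/7 = 0.8571

0.8571


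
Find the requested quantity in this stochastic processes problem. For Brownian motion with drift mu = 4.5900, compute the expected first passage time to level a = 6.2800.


Expected first passage time = a/mu
= 6.2800/4.5900
= 1.3682

1.3682


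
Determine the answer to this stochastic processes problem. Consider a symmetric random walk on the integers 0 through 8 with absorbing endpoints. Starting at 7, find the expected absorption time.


For symmetric RW on 0,...,N with absorbing barriers, E(i) = i*(N-i)
E(7) = 7 * 1 = 7

7


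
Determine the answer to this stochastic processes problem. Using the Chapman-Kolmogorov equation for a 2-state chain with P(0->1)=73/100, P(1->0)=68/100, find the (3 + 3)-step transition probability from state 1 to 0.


P^6 = P^3 * P^3
Computing via matrix multiplication of the transition matrix.
Entry (1,0) of P^6 = 0.4800

0.4800


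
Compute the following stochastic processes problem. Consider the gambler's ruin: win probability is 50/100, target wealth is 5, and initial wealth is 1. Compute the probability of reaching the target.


p = 1/2: P(win) = i/N = 1/5
= 0.2000

0.2000


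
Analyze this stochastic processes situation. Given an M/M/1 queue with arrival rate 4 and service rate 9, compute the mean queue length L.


rho = 4/9 = 0.4444
L = rho/(1-rho)
= 0.4444/0.5556
= 0.8000

0.8000


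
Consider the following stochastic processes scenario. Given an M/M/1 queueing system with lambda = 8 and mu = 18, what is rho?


rho = lambda/mu
= 8/18
= 0.4444

0.4444


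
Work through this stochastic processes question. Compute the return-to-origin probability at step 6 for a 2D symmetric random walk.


P = C(6,3)^2 / 4^6
= 20^2 / 4096
= 400 / 4096
= 0.0977

0.0977


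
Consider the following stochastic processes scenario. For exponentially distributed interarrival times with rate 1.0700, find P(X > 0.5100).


P(X > t) = exp(-lambda * t)
= exp(-1.0700 * 0.5100)
= exp(-0.5457) = 0.5794

0.5794


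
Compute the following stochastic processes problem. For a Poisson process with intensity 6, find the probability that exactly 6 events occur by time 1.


P(N(t)=k) = (lambda*t)^k * exp(-lambda*t) / k!
lambda*t = 6
= 6^6 * exp(-6) / 6!
= 46656 * 0.0025 / 720
= 0.1606

0.1606


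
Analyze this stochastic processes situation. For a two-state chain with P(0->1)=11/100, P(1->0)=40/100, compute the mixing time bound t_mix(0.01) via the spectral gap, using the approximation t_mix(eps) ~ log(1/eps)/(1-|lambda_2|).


lambda_2 = |1 - p01 - p10| = |1 - 0.1100 - 0.4000| = 0.4900
t_mix ~ log(1/eps)/(1 - |lambda_2|)
= log(100)/(1 - 0.4900) = 4.6052/0.5100
= 9.0297

9.0297


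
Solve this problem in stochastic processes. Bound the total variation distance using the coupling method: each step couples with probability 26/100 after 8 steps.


TV distance bound <= (1-delta)^n
= (1 - 0.2600)^8
= 0.7400^8
= 0.0899

0.0899


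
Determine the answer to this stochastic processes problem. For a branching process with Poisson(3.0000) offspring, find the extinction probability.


Since mu = 3.0000 > 1, extinction prob q < 1.
Solve s = exp(mu*(s-1)) iteratively.
q = 0.0595

0.0595


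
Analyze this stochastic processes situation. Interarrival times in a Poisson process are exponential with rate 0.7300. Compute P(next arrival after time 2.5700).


P(X > t) = exp(-lambda * t)
= exp(-0.7300 * 2.5700)
= exp(-1.8761) = 0.1532

0.1532


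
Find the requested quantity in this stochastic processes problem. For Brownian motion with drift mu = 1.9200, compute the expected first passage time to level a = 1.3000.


Expected first passage time = a/mu
= 1.3000/1.9200
= 0.6771

0.6771


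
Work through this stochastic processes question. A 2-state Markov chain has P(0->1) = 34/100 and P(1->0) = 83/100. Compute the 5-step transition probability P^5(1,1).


Computing P^5 by matrix multiplication.
P = [[0.6600, 0.3400], [0.8300, 0.1700]]
After raising P to the power 5:
P^5(1,1) = 0.2905

0.2905


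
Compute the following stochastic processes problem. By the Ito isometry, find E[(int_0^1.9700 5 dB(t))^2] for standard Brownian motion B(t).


By Ito isometry: E[(int f dB)^2] = int f^2 dt
= 5^2 * 1.9700
= 25 * 1.9700 = 49.2500

49.2500


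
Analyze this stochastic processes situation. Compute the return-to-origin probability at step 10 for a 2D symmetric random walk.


P = C(10,5)^2 / 4^10
= 252^2 / 1048576
= 63504 / 1048576
= 0.0606

0.0606


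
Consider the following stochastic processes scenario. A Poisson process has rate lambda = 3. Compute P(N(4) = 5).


P(N(t)=k) = (lambda*t)^k * exp(-lambda*t) / k!
lambda*t = 12
= 12^5 * exp(-12) / 5!
= 248832 * 6.1442e-06 / 120
= 0.0127

0.0127


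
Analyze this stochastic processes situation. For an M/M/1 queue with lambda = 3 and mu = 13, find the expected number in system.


rho = 3/13 = 0.2308
L = rho/(1-rho)
= 0.2308/0.7692
= 0.3000

0.3000


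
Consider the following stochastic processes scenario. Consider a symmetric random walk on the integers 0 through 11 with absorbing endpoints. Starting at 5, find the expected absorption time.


For symmetric RW on 0,...,N with absorbing barriers, E(i) = i*(N-i)
E(5) = 5 * 6 = 30

30


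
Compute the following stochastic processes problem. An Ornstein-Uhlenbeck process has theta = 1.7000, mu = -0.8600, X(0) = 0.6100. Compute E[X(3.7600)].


E[X(t)] = mu + (X(0) - mu)*exp(-theta*t)
= -0.8600 + (0.6100 - -0.8600)*exp(-1.7000*3.7600)
= -0.8600 + 1.4700 * 0.0017
= -0.8575

-0.8575


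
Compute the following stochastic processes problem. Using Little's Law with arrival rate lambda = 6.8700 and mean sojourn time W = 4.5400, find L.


Little's Law: L = lambda * W
= 6.8700 * 4.5400
= 31.1898

31.1898


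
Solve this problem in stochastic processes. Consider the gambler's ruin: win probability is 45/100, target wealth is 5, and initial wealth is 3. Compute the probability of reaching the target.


Gambler's ruin formula:
r = q/p = 0.5500/0.4500 = 1.2222
P(win) = (1 - r^i)/(1 - r^N)
= (1 - 1.2222^3)/(1 - 1.2222^5)
= 0.4780

0.4780


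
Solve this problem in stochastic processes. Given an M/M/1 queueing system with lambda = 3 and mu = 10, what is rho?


rho = lambda/mu
= 3/10
= 0.3000

0.3000


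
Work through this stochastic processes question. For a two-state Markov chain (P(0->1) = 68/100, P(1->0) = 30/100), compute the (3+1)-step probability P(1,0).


P^4 = P^3 * P^1
Computing via matrix multiplication of the transition matrix.
Entry (1,0) of P^4 = 0.3061

0.3061


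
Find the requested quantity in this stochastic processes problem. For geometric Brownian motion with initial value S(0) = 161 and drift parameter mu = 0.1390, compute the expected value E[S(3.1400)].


E[S(t)] = S(0) * exp(mu * t)
= 161 * exp(0.1390 * 3.1400)
= 161 * 1.5472
= 249.1025

249.1025


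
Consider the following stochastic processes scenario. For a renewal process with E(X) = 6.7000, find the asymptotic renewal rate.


Long-run renewal rate = 1/E(X)
= 1/6.7000
= 0.1493

0.1493


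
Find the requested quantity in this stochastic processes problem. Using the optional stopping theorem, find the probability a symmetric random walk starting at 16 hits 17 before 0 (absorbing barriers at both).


By optional stopping theorem: E(M at tau) = M(0) = 16
P(hit 17)*17 + P(hit 0)*0 = 16
P(hit 17) = (16 - 0)/(17 - 0) = 16/17 = 0.9412

0.9412


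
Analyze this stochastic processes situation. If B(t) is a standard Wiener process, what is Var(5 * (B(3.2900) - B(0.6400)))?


Var(alpha*(B(t)-B(s))) = alpha^2 * (t-s)
= 5^2 * (3.2900 - 0.6400)
= 25 * 2.6500
= 66.2500

66.2500


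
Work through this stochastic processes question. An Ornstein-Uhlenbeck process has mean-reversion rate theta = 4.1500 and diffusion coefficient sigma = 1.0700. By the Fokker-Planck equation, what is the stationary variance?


Stationary variance = sigma^2 / (2*theta)
= 1.0700^2 / (2*4.1500)
= 1.1449 / 8.3000
= 0.1379

0.1379


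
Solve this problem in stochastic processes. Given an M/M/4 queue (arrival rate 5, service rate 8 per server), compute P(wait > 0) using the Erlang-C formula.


a = lambda/mu = 0.6250
rho = a/c = 0.1562
Erlang-C formula applied:
C(c,a) = 0.0040

0.0040


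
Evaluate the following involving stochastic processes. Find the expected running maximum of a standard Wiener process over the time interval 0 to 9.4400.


E(max B(s)) = sqrt(2t/pi)
= sqrt(2*9.4400/pi)
= sqrt(6.0097)
= 2.4515

2.4515


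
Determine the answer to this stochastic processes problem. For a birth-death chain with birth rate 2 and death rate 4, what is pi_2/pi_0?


For birth-death process, pi_n/pi_0 = (lambda/mu)^n
= (2/4)^2
= 0.2500

0.2500


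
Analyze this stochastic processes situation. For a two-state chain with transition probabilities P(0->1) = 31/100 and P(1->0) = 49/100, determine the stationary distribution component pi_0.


Stationary distribution: pi_0 = p10/(p01+p10), pi_1 = p01/(p01+p10)
p01 = 0.3100, p10 = 0.4900
pi_0 = 0.6125

0.6125


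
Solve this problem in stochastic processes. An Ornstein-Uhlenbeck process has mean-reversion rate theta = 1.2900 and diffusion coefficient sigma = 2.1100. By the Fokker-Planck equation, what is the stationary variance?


Stationary variance = sigma^2 / (2*theta)
= 2.1100^2 / (2*1.2900)
= 4.4521 / 2.5800
= 1.7256

1.7256


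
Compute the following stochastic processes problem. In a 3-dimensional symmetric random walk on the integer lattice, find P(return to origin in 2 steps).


P(return in 2 steps) = P(reverse first step) = 1/(2d)
= 1/6
= 0.1667

0.1667


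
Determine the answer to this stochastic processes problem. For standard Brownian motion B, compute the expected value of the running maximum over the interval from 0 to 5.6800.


E(max B(s)) = sqrt(2t/pi)
= sqrt(2*5.6800/pi)
= sqrt(3.6160)
= 1.9016

1.9016


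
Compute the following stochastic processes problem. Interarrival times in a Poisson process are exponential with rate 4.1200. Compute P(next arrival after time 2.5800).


P(X > t) = exp(-lambda * t)
= exp(-4.1200 * 2.5800)
= exp(-10.6296) = 2.4189e-05

2.4189e-05


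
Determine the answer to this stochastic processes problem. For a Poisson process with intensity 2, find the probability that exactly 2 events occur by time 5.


P(N(t)=k) = (lambda*t)^k * exp(-lambda*t) / k!
lambda*t = 10
= 10^2 * exp(-10) / 2!
= 100 * 4.5400e-05 / 2
= 0.0023

0.0023


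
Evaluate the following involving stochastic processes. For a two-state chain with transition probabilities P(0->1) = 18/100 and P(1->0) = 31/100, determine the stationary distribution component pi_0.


Stationary distribution: pi_0 = p10/(p01+p10), pi_1 = p01/(p01+p10)
p01 = 0.1800, p10 = 0.3100
pi_0 = 0.6327

0.6327


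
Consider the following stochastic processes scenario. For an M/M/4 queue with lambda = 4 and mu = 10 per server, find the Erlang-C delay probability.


a = lambda/mu = 0.4000
rho = a/c = 0.1000
Erlang-C formula applied:
C(c,a) = 7.9444e-04

7.9444e-04


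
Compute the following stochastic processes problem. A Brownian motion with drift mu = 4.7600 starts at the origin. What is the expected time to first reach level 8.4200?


Expected first passage time = a/mu
= 8.4200/4.7600
= 1.7689

1.7689


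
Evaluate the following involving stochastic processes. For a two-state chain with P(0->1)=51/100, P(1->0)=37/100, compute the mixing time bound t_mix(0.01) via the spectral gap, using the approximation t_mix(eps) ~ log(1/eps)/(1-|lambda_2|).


lambda_2 = |1 - p01 - p10| = |1 - 0.5100 - 0.3700| = 0.1200
t_mix ~ log(1/eps)/(1 - |lambda_2|)
= log(100)/(1 - 0.1200) = 4.6052/0.8800
= 5.2331

5.2331


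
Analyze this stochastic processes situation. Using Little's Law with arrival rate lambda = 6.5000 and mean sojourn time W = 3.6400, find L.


Little's Law: L = lambda * W
= 6.5000 * 3.6400
= 23.6600

23.6600


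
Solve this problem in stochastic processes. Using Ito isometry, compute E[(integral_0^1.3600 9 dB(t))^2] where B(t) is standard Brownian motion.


By Ito isometry: E[(int f dB)^2] = int f^2 dt
= 9^2 * 1.3600
= 81 * 1.3600 = 110.1600

110.1600


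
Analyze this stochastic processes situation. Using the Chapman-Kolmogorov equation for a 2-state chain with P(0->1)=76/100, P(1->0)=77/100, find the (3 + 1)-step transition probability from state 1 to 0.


P^4 = P^3 * P^1
Computing via matrix multiplication of the transition matrix.
Entry (1,0) of P^4 = 0.4636

0.4636


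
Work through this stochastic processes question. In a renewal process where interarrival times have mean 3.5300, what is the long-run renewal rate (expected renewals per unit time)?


Long-run renewal rate = 1/E(X)
= 1/3.5300
= 0.2833

0.2833


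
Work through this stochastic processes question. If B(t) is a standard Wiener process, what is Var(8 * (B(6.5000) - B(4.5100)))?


Var(alpha*(B(t)-B(s))) = alpha^2 * (t-s)
= 8^2 * (6.5000 - 4.5100)
= 64 * 1.9900
= 127.3600

127.3600


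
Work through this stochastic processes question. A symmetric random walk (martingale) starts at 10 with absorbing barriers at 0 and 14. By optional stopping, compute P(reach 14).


By optional stopping theorem: E(M at tau) = M(0) = 10
P(hit 14)*14 + P(hit 0)*0 = 10
P(hit 14) = (10 - 0)/(14 - 0) = 5/7 = 0.7143

0.7143


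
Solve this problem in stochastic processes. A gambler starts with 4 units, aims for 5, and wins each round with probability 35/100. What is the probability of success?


Gambler's ruin formula:
r = q/p = 0.6500/0.3500 = 1.8571
P(win) = (1 - r^i)/(1 - r^N)
= (1 - 1.8571^4)/(1 - 1.8571^5)
= 0.5166

0.5166


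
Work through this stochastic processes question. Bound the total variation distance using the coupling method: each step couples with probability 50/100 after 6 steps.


TV distance bound <= (1-delta)^n
= (1 - 0.5000)^6
= 0.5000^6
= 0.0156

0.0156


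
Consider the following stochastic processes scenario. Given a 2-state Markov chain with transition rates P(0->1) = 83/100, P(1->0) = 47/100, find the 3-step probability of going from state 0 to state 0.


Computing P^3 by matrix multiplication.
P = [[0.1700, 0.8300], [0.4700, 0.5300]]
After raising P to the power 3:
P^3(0,0) = 0.3443

0.3443


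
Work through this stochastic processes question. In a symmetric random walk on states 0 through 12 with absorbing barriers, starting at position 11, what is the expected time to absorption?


For symmetric RW on 0,...,N with absorbing barriers, E(i) = i*(N-i)
E(11) = 11 * 1 = 11

11


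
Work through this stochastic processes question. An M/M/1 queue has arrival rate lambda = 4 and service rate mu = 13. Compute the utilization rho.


rho = lambda/mu
= 4/13
= 0.3077

0.3077


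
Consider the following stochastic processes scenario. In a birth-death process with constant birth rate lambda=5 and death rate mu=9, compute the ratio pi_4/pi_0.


For birth-death process, pi_n/pi_0 = (lambda/mu)^n
= (5/9)^4
= 0.0953

0.0953


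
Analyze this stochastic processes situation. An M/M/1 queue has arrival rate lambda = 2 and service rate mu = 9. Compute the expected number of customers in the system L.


rho = 2/9 = 0.2222
L = rho/(1-rho)
= 0.2222/0.7778
= 0.2857

0.2857


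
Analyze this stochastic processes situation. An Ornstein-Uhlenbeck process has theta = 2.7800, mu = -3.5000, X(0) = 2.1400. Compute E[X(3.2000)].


E[X(t)] = mu + (X(0) - mu)*exp(-theta*t)
= -3.5000 + (2.1400 - -3.5000)*exp(-2.7800*3.2000)
= -3.5000 + 5.6400 * 1.3694e-04
= -3.4992

-3.4992


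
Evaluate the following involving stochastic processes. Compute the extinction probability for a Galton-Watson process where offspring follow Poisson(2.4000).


Since mu = 2.4000 > 1, extinction prob q < 1.
Solve s = exp(mu*(s-1)) iteratively.
q = 0.1214

0.1214


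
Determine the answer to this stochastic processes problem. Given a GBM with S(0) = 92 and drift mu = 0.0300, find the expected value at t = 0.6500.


E[S(t)] = S(0) * exp(mu * t)
= 92 * exp(0.0300 * 0.6500)
= 92 * 1.0197
= 93.8116

93.8116


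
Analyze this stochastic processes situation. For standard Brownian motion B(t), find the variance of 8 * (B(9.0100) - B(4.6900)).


Var(alpha*(B(t)-B(s))) = alpha^2 * (t-s)
= 8^2 * (9.0100 - 4.6900)
= 64 * 4.3200
= 276.4800

276.4800


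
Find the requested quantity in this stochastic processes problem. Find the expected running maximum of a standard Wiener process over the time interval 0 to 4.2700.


E(max B(s)) = sqrt(2t/pi)
= sqrt(2*4.2700/pi)
= sqrt(2.7184)
= 1.6487

1.6487


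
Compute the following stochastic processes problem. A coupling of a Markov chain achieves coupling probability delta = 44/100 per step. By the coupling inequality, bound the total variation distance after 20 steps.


TV distance bound <= (1-delta)^n
= (1 - 0.4400)^20
= 0.5600^20
= 9.1994e-06

9.1994e-06


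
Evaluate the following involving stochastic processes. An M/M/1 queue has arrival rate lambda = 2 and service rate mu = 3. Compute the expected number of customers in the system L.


rho = 2/3 = 0.6667
L = rho/(1-rho)
= 0.6667/0.3333
= 2.0000

2.0000


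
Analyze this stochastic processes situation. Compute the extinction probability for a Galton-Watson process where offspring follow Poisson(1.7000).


Since mu = 1.7000 > 1, extinction prob q < 1.
Solve s = exp(mu*(s-1)) iteratively.
q = 0.3088

0.3088


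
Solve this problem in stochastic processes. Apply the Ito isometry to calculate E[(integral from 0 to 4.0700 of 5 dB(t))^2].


By Ito isometry: E[(int f dB)^2] = int f^2 dt
= 5^2 * 4.0700
= 25 * 4.0700 = 101.7500

101.7500


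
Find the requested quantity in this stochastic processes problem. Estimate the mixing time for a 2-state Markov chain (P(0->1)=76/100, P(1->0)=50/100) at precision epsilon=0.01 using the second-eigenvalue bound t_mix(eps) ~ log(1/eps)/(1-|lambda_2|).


lambda_2 = |1 - p01 - p10| = |1 - 0.7600 - 0.5000| = 0.2600
t_mix ~ log(1/eps)/(1 - |lambda_2|)
= log(100)/(1 - 0.2600) = 4.6052/0.7400
= 6.2232

6.2232


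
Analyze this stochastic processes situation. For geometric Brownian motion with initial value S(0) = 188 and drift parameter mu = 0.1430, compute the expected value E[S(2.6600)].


E[S(t)] = S(0) * exp(mu * t)
= 188 * exp(0.1430 * 2.6600)
= 188 * 1.4628
= 275.0140

275.0140


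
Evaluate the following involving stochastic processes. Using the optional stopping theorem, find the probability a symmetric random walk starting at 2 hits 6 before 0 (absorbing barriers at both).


By optional stopping theorem: E(M at tau) = M(0) = 2
P(hit 6)*6 + P(hit 0)*0 = 2
P(hit 6) = (2 - 0)/(6 - 0) = 1/3 = 0.3333

0.3333


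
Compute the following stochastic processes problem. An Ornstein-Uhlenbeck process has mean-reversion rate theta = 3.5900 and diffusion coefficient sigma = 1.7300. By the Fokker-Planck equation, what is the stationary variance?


Stationary variance = sigma^2 / (2*theta)
= 1.7300^2 / (2*3.5900)
= 2.9929 / 7.1800
= 0.4168

0.4168


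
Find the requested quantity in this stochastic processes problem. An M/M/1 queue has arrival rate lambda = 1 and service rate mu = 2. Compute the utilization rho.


rho = lambda/mu
= 1/2
= 0.5000

0.5000


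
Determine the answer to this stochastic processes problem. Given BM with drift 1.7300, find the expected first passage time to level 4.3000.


Expected first passage time = a/mu
= 4.3000/1.7300
= 2.4855

2.4855


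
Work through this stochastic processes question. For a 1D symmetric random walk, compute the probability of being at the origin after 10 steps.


P(S(10) = 0) = C(10,5) / 4^5
= 252 / 1024
= 0.2461

0.2461


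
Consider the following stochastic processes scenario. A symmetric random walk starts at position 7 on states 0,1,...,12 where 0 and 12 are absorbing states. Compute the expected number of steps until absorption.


For symmetric RW on 0,...,N with absorbing barriers, E(i) = i*(N-i)
E(7) = 7 * 5 = 35

35


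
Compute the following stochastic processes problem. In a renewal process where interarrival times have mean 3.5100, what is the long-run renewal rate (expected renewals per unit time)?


Long-run renewal rate = 1/E(X)
= 1/3.5100
= 0.2849

0.2849


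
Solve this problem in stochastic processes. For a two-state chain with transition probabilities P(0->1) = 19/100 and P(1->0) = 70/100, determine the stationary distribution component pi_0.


Stationary distribution: pi_0 = p10/(p01+p10), pi_1 = p01/(p01+p10)
p01 = 0.1900, p10 = 0.7000
pi_0 = 0.7865

0.7865


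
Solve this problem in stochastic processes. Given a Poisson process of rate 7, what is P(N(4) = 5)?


P(N(t)=k) = (lambda*t)^k * exp(-lambda*t) / k!
lambda*t = 28
= 28^5 * exp(-28) / 5!
= 17210368 * 6.9144e-13 / 120
= 9.9166e-08

9.9166e-08


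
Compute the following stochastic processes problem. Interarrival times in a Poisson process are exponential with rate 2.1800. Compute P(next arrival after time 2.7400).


P(X > t) = exp(-lambda * t)
= exp(-2.1800 * 2.7400)
= exp(-5.9732) = 0.0025

0.0025


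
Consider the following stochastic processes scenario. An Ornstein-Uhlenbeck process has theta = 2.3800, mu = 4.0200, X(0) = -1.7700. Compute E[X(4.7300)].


E[X(t)] = mu + (X(0) - mu)*exp(-theta*t)
= 4.0200 + (-1.7700 - 4.0200)*exp(-2.3800*4.7300)
= 4.0200 + -5.7900 * 1.2911e-05
= 4.0199

4.0199


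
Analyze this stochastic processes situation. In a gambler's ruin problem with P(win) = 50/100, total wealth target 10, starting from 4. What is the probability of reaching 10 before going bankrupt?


p = 1/2: P(win) = i/N = 4/10
= 0.4000

0.4000


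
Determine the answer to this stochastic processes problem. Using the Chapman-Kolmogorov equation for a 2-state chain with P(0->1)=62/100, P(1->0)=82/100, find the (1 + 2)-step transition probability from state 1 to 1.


P^3 = P^1 * P^2
Computing via matrix multiplication of the transition matrix.
Entry (1,1) of P^3 = 0.3820

0.3820


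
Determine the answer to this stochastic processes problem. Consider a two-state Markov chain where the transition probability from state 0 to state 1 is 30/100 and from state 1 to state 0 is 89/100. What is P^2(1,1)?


Computing P^2 by matrix multiplication.
P = [[0.7000, 0.3000], [0.8900, 0.1100]]
After raising P to the power 2:
P^2(1,1) = 0.2791

0.2791


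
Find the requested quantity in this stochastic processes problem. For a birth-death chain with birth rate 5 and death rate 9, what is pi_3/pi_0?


For birth-death process, pi_n/pi_0 = (lambda/mu)^n
= (5/9)^3
= 0.1715

0.1715


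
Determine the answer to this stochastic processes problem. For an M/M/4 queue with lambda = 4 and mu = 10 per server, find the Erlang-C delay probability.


a = lambda/mu = 0.4000
rho = a/c = 0.1000
Erlang-C formula applied:
C(c,a) = 7.9444e-04

7.9444e-04


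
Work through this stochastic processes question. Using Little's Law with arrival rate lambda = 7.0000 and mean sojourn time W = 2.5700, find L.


Little's Law: L = lambda * W
= 7.0000 * 2.5700
= 17.9900

17.9900


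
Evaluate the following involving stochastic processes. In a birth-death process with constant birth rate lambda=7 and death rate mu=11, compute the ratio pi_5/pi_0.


For birth-death process, pi_n/pi_0 = (lambda/mu)^n
= (7/11)^5
= 0.1044

0.1044


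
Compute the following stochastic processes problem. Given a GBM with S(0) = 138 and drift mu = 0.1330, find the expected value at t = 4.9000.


E[S(t)] = S(0) * exp(mu * t)
= 138 * exp(0.1330 * 4.9000)
= 138 * 1.9188
= 264.7944

264.7944


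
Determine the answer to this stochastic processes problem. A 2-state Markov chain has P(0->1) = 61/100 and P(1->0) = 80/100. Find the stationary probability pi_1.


Stationary distribution: pi_0 = p10/(p01+p10), pi_1 = p01/(p01+p10)
p01 = 0.6100, p10 = 0.8000
pi_1 = 0.4326

0.4326


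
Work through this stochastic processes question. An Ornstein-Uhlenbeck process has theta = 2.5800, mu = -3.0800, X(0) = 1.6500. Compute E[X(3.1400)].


E[X(t)] = mu + (X(0) - mu)*exp(-theta*t)
= -3.0800 + (1.6500 - -3.0800)*exp(-2.5800*3.1400)
= -3.0800 + 4.7300 * 3.0318e-04
= -3.0786

-3.0786


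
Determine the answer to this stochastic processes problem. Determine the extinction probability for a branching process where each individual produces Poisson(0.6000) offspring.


Since mu = 0.6000 <= 1, extinction probability = 1.

1.0000


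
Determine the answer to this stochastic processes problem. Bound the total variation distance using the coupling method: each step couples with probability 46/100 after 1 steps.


TV distance bound <= (1-delta)^n
= (1 - 0.4600)^1
= 0.5400^1
= 0.5400

0.5400


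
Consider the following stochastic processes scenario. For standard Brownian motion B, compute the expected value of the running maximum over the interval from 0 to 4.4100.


E(max B(s)) = sqrt(2t/pi)
= sqrt(2*4.4100/pi)
= sqrt(2.8075)
= 1.6756

1.6756


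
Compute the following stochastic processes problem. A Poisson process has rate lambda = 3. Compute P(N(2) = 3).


P(N(t)=k) = (lambda*t)^k * exp(-lambda*t) / k!
lambda*t = 6
= 6^3 * exp(-6) / 3!
= 216 * 0.0025 / 6
= 0.0892

0.0892


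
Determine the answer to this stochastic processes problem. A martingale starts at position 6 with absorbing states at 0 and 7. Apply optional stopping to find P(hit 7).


By optional stopping theorem: E(M at tau) = M(0) = 6
P(hit 7)*7 + P(hit 0)*0 = 6
P(hit 7) = (6 - 0)/(7 - 0) = 6/7 = 0.8571

0.8571


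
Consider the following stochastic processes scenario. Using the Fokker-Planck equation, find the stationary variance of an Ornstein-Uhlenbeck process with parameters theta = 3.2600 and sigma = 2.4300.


Stationary variance = sigma^2 / (2*theta)
= 2.4300^2 / (2*3.2600)
= 5.9049 / 6.5200
= 0.9057

0.9057


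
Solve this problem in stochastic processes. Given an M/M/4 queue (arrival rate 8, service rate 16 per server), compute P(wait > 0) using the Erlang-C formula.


a = lambda/mu = 0.5000
rho = a/c = 0.1250
Erlang-C formula applied:
C(c,a) = 0.0018

0.0018


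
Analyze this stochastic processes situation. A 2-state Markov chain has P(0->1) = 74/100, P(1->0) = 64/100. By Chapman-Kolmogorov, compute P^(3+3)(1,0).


P^6 = P^3 * P^3
Computing via matrix multiplication of the transition matrix.
Entry (1,0) of P^6 = 0.4624

0.4624


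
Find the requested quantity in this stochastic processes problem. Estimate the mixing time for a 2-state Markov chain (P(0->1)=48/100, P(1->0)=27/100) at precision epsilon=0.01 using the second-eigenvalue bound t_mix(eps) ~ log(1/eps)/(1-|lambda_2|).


lambda_2 = |1 - p01 - p10| = |1 - 0.4800 - 0.2700| = 0.2500
t_mix ~ log(1/eps)/(1 - |lambda_2|)
= log(100)/(1 - 0.2500) = 4.6052/0.7500
= 6.1402

6.1402


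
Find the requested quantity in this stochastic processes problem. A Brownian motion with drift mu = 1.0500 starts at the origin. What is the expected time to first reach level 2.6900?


Expected first passage time = a/mu
= 2.6900/1.0500
= 2.5619

2.5619


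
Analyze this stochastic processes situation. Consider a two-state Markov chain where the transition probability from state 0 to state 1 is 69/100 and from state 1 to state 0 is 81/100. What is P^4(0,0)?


Computing P^4 by matrix multiplication.
P = [[0.3100, 0.6900], [0.8100, 0.1900]]
After raising P to the power 4:
P^4(0,0) = 0.5688

0.5688


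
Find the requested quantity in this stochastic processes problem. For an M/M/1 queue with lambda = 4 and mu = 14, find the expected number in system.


rho = 4/14 = 0.2857
L = rho/(1-rho)
= 0.2857/0.7143
= 0.4000

0.4000


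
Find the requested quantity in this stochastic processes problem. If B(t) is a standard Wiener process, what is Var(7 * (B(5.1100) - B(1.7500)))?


Var(alpha*(B(t)-B(s))) = alpha^2 * (t-s)
= 7^2 * (5.1100 - 1.7500)
= 49 * 3.3600
= 164.6400

164.6400


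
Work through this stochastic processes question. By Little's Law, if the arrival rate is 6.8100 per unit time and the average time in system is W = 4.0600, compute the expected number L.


Little's Law: L = lambda * W
= 6.8100 * 4.0600
= 27.6486

27.6486


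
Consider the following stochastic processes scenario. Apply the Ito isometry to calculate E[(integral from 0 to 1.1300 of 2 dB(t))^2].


By Ito isometry: E[(int f dB)^2] = int f^2 dt
= 2^2 * 1.1300
= 4 * 1.1300 = 4.5200

4.5200


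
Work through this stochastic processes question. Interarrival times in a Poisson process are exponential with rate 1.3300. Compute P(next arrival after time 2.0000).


P(X > t) = exp(-lambda * t)
= exp(-1.3300 * 2.0000)
= exp(-2.6600) = 0.0699

0.0699


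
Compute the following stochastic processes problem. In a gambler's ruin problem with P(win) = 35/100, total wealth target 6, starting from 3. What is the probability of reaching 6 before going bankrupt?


Gambler's ruin formula:
r = q/p = 0.6500/0.3500 = 1.8571
P(win) = (1 - r^i)/(1 - r^N)
= (1 - 1.8571^3)/(1 - 1.8571^6)
= 0.1350

0.1350


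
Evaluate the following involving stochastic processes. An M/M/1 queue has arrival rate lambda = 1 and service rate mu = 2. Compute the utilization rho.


rho = lambda/mu
= 1/2
= 0.5000

0.5000


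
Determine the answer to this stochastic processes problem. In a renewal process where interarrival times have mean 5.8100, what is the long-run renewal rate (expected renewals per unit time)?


Long-run renewal rate = 1/E(X)
= 1/5.8100
= 0.1721

0.1721


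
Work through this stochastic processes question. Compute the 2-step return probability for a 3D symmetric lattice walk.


P(return in 2 steps) = P(reverse first step) = 1/(2d)
= 1/6
= 0.1667

0.1667


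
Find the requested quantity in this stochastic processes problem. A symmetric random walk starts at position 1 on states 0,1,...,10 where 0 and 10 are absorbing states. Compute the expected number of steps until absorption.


For symmetric RW on 0,...,N with absorbing barriers, E(i) = i*(N-i)
E(1) = 1 * 9 = 9

9


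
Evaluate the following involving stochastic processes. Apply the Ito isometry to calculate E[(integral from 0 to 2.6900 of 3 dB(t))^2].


By Ito isometry: E[(int f dB)^2] = int f^2 dt
= 3^2 * 2.6900
= 9 * 2.6900 = 24.2100

24.2100


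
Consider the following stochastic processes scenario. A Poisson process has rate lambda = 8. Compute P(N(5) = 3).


P(N(t)=k) = (lambda*t)^k * exp(-lambda*t) / k!
lambda*t = 40
= 40^3 * exp(-40) / 3!
= 64000 * 4.2484e-18 / 6
= 4.5316e-14

4.5316e-14


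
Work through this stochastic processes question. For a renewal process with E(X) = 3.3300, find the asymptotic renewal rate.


Long-run renewal rate = 1/E(X)
= 1/3.3300
= 0.3003

0.3003


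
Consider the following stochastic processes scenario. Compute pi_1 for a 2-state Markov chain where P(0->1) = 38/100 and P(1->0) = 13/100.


Stationary distribution: pi_0 = p10/(p01+p10), pi_1 = p01/(p01+p10)
p01 = 0.3800, p10 = 0.1300
pi_1 = 0.7451

0.7451


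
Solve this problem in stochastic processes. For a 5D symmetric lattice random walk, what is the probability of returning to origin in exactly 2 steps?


P(return in 2 steps) = P(reverse first step) = 1/(2d)
= 1/10
= 0.1000

0.1000


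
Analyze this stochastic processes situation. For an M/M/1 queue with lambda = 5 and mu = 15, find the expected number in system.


rho = 5/15 = 0.3333
L = rho/(1-rho)
= 0.3333/0.6667
= 0.5000

0.5000


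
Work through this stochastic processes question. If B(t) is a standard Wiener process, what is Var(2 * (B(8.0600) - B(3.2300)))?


Var(alpha*(B(t)-B(s))) = alpha^2 * (t-s)
= 2^2 * (8.0600 - 3.2300)
= 4 * 4.8300
= 19.3200

19.3200


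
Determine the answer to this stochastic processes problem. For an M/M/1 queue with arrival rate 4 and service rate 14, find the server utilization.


rho = lambda/mu
= 4/14
= 0.2857

0.2857


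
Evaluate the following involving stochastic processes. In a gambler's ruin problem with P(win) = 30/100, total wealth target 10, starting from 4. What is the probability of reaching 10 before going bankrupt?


Gambler's ruin formula:
r = q/p = 0.7000/0.3000 = 2.3333
P(win) = (1 - r^i)/(1 - r^N)
= (1 - 2.3333^4)/(1 - 2.3333^10)
= 0.0060

0.0060


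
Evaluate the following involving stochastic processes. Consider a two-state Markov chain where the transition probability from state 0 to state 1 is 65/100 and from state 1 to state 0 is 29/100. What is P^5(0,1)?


Computing P^5 by matrix multiplication.
P = [[0.3500, 0.6500], [0.2900, 0.7100]]
After raising P to the power 5:
P^5(0,1) = 0.6915

0.6915
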